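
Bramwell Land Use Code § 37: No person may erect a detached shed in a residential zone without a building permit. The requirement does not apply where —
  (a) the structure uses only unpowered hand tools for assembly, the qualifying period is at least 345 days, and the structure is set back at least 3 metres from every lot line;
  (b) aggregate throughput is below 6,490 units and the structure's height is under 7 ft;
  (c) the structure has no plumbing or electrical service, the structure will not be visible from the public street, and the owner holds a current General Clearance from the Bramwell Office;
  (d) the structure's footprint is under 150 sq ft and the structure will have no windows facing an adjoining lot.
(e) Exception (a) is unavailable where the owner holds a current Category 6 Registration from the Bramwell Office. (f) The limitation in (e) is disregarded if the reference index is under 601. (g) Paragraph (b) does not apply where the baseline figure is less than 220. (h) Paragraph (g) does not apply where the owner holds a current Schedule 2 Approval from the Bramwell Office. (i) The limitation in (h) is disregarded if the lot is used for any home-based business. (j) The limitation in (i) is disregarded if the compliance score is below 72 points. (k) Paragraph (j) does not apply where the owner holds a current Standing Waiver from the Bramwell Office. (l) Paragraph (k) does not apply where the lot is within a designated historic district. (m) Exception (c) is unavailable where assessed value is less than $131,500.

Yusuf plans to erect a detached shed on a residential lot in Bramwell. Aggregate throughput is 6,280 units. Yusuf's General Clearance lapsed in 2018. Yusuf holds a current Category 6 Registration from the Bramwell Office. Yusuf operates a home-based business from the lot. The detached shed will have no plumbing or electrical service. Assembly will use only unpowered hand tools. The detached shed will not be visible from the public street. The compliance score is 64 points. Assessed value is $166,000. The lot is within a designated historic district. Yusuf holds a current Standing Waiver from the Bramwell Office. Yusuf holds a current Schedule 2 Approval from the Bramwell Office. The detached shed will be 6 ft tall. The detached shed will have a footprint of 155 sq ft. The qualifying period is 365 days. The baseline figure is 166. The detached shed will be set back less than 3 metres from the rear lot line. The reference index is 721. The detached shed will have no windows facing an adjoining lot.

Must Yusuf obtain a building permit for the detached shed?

No — exception (b) applies; Yusuf does not need a building permit.

Exception (a) requires that the structure is set back at least 3 metres from every lot line; but the rear setback is under 3 m, so (a) is unavailable.
All of (b)'s requirements are met (aggregate throughput is 6,280 units, below the 6,490 units limit; the structure's height is 6 ft, under the 7 ft limit). Under paragraphs (g)–(l): (g) would limit (b) — the baseline figure is 166, less than the 220 limit — but (h) sets (g) aside: (h) operates against (g): a current Schedule 2 Approval is held. (i) applies (a home-based business operates on the lot), but is itself disapplied by (j): (j) is triggered — the compliance score is 64 points, below the 72 points limit. (k) would limit (j) — a current Standing Waiver is held — but (l) sets (k) aside: (l) operates against (k): the lot is in a historic district. (b) remains available.
Exception (c) does not apply: the General Clearance is not current.
Exception (d) does not apply: the structure's footprint is 155 sq ft, not under 150 sq ft.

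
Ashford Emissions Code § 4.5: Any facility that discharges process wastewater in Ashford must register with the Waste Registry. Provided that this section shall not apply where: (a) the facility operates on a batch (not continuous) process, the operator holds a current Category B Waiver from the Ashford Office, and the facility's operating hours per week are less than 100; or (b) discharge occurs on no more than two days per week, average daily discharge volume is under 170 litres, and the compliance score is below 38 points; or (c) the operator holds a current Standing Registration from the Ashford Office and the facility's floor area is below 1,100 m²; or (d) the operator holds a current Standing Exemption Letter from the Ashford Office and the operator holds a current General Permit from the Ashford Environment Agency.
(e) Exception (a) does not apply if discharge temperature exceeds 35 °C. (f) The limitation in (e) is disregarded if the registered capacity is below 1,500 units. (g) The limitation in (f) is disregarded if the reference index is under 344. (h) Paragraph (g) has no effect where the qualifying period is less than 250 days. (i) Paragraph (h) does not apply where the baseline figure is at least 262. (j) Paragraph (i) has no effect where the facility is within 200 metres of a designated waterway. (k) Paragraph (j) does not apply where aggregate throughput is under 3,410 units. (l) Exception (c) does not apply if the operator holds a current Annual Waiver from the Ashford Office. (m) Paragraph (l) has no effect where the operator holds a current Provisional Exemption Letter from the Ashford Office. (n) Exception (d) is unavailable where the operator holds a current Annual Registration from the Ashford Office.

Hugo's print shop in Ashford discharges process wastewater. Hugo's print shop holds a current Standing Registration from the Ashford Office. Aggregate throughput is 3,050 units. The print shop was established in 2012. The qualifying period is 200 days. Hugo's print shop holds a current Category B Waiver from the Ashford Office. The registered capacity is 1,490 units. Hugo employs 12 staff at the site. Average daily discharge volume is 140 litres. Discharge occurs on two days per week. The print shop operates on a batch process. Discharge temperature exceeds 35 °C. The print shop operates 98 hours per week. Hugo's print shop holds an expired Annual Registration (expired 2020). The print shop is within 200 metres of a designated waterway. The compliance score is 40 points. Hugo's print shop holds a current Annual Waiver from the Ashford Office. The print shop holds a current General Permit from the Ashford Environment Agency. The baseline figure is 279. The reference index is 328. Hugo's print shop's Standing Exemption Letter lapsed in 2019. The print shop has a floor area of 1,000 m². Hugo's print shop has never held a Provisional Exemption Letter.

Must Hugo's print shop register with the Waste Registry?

Yes — Hugo's print shop must register with the Waste Registry.

Exception (a): the facility operates on a batch process; a current Category B Waiver is held; the facility's operating hours per week are 98, less than the 100 limit — every condition holds. But applying paragraphs (e)–(k): (e) is triggered — discharge temperature exceeds 35 °C. (f) is engaged (the registered capacity is 1,490 units, below the 1,500 units limit), but is itself disapplied by (g): (g) operates against (f): the reference index is 328, under the 344 limit. (h) applies (the qualifying period is 200 days, less than the 250 days limit), but yields to (i): (i) operates against (h): the baseline figure is 279, meeting the 262 threshold. (j) operates (the print shop is within 200 m of a designated waterway), but yields to (k): (k) operates against (j): aggregate throughput is 3,050 units, under the 3,410 units limit. Exception (a) does not apply.
Exception (b) requires that the compliance score is below 38 points; but the compliance score is 40 points, not below 38 points, so (b) is unavailable.
Exception (c) is satisfied on its face — a current Standing Registration is held; the facility's floor area is 1,000 m², below the 1,100 m² limit. But applying paragraphs (l)–(m): (l) operates — a current Annual Waiver is held. (m), which would lift (l), does not operate here — there is no Provisional Exemption Letter in force. (c) is therefore removed.
Exception (d) does not apply: there is no Standing Exemption Letter in force.
No exception applies. The general rule governs.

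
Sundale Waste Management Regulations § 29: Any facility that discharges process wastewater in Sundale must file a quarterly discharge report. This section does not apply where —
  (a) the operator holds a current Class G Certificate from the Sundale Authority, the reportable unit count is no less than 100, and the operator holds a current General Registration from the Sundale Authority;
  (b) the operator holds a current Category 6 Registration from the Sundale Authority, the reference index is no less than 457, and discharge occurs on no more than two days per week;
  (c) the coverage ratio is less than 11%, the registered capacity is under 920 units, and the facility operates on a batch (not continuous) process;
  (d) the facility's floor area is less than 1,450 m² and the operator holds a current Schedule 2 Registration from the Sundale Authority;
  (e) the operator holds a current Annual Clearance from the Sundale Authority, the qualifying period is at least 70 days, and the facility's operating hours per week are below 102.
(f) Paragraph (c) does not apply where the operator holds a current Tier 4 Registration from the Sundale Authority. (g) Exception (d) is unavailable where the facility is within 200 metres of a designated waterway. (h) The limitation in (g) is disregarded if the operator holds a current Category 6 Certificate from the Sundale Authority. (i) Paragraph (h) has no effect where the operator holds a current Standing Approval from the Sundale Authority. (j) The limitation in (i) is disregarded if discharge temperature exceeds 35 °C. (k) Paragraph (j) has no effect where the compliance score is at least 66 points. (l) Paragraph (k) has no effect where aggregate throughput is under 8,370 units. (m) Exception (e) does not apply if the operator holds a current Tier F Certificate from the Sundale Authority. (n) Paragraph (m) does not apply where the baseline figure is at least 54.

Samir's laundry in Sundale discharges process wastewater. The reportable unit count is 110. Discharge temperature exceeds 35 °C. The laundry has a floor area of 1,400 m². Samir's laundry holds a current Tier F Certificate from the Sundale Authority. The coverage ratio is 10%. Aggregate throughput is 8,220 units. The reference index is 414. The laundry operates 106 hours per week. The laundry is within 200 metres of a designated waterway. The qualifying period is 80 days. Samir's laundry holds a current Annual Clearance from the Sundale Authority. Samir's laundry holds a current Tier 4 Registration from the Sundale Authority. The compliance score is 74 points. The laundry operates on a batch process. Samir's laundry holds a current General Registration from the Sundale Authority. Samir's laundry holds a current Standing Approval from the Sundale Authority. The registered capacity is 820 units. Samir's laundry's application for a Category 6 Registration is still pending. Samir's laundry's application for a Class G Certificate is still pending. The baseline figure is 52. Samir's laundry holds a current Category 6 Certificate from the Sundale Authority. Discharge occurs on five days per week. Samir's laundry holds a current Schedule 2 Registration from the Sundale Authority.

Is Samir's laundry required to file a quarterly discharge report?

No — exception (d) applies; Samir's laundry is not required to file a quarterly discharge report.

Exception (a) requires that the operator holds a current Class G Certificate from the Sundale Authority; but the Class G Certificate is not current, so (a) is unavailable.
Exception (b) does not apply: no current Category 6 Registration is held.
Exception (c): the coverage ratio is 10%, less than the 11% limit; the registered capacity is 820 units, under the 920 units limit; the facility operates on a batch process — every condition holds. However, paragraph (f) must be considered: (f) operates against (c): a current Tier 4 Registration is held. So (c) is unavailable.
All of (d)'s requirements are met (the facility's floor area is 1,400 m², less than the 1,450 m² limit; a current Schedule 2 Registration is held). Applying paragraphs (g)–(l): (g) would limit (d) — the laundry is within 200 m of a designated waterway — but (h) sets (g) aside: (h) is triggered — a current Category 6 Certificate is held. (i) operates (a current Standing Approval is held), but yields to (j): (j) operates against (i): discharge temperature exceeds 35 °C. (k) is triggered (the compliance score is 74 points, meeting the 66 points threshold), but yields to (l): (l) operates against (k): aggregate throughput is 8,220 units, under the 8,370 units limit. (d) remains available.
Exception (e) does not apply: the facility's operating hours per week are 106, not below 102.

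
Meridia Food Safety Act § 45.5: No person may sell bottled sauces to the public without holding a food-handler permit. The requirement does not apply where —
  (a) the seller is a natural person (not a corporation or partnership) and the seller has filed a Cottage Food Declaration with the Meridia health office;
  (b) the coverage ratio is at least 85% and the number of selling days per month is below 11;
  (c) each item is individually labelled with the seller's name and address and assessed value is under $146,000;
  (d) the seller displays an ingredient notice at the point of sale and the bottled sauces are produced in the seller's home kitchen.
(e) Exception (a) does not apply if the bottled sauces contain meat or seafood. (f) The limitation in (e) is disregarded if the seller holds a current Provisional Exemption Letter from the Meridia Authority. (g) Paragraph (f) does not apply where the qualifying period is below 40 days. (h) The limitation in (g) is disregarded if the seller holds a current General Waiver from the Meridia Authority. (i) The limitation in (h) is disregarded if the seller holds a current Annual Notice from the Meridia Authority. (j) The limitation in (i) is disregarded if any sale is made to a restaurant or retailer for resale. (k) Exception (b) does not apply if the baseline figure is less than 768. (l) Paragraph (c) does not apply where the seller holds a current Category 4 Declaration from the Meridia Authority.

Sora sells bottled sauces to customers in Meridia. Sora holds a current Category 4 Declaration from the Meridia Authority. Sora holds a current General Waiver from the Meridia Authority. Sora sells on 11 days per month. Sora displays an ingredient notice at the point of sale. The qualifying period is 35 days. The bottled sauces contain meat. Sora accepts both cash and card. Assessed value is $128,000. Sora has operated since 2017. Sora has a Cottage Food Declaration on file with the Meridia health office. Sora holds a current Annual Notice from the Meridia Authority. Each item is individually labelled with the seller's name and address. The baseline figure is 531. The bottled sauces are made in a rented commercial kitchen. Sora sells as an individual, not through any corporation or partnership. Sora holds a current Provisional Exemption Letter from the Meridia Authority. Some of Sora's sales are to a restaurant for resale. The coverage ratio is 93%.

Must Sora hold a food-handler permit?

No — exception (a) applies; Sora is not required to hold a food-handler permit.

Exception (a)'s conditions are all satisfied: the seller is a natural person; a Cottage Food Declaration is on file. Under paragraphs (e)–(j): (e) applies (the bottled sauces contain meat), but is displaced by (f): (f) operates against (e): a current Provisional Exemption Letter is held. (g) would limit (f) — the qualifying period is 35 days, below the 40 days limit — but (h) sets (g) aside: (h) operates against (g): a current General Waiver is held. (i) would limit (h) — a current Annual Notice is held — but (j) sets (i) aside: (j) operates — some sales are to a restaurant for resale. (a) remains available.
Exception (b) does not apply: the number of selling days per month is 11, not below 11.
Exception (c): items are individually labelled; assessed value is $128,000, under the $146,000 limit — every condition holds. Turning to paragraph (l): (l) operates against (c): a current Category 4 Declaration is held. So (c) is unavailable.
Exception (d) requires that the bottled sauces are produced in the seller's home kitchen; but the bottled sauces are made in a commercial kitchen, not a home kitchen, so (d) is unavailable.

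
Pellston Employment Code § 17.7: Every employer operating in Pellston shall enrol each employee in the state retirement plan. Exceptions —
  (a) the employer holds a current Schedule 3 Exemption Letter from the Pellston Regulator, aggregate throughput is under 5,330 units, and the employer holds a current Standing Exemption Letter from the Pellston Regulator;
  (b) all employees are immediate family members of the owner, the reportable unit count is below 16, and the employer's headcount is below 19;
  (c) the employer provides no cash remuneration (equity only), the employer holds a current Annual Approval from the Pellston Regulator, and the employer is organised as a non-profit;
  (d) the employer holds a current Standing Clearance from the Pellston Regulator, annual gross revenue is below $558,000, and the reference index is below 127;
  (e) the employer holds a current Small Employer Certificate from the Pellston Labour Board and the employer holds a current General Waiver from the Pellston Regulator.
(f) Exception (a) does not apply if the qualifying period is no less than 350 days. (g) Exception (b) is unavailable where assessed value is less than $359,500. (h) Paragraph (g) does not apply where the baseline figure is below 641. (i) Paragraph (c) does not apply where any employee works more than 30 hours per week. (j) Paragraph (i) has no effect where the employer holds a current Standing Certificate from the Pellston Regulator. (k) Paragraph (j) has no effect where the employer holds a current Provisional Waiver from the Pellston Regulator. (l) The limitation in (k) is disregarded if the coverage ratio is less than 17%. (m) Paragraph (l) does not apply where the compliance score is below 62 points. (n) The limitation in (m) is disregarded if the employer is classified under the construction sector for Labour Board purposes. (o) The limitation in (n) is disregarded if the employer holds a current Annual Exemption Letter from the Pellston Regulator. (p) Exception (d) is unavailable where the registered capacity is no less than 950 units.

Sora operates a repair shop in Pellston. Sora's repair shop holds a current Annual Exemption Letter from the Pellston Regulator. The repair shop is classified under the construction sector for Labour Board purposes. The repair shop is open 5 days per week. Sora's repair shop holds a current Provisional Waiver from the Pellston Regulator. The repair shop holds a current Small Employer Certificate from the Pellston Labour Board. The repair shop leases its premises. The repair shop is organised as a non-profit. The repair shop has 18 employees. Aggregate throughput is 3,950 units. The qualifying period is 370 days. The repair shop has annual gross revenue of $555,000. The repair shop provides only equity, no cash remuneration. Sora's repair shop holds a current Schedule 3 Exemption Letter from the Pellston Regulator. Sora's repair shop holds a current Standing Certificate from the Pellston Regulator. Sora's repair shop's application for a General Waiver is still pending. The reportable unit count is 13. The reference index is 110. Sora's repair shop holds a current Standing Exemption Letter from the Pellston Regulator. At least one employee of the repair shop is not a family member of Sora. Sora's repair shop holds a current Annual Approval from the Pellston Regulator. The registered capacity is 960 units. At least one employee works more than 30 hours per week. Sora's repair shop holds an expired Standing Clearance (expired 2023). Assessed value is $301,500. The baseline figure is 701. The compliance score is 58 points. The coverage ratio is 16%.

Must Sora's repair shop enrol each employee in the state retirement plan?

Exception (a)'s conditions are all satisfied: a current Schedule 3 Exemption Letter is held; aggregate throughput is 3,950 units, under the 5,330 units limit; a current Standing Exemption Letter is held. But: (f) applies — the qualifying period is 370 days, meeting the 350 days threshold. (a) is therefore removed.
Exception (b) fails — at least one employee is not a family member.
Exception (c) is satisfied on its face — remuneration is equity-only; a current Annual Approval is held; the employer is a non-profit. Turning to paragraphs (i)–(o): (i) operates against (c): at least one employee exceeds 30 hours/week. (j) would limit (i) — a current Standing Certificate is held — but (k) sets (j) aside: (k) is triggered — a current Provisional Waiver is held. (l) would limit (k) — the coverage ratio is 16%, less than the 17% limit — but (m) sets (l) aside: (m) operates against (l): the compliance score is 58 points, below the 62 points limit. (n) would limit (m) — the repair shop is classified under the construction sector — but (o) sets (n) aside: (o) is triggered — a current Annual Exemption Letter is held. (c) is therefore removed.
Exception (d) does not apply: there is no Standing Clearance in force.
Exception (e) fails — there is no General Waiver in force.
No exception applies. The general rule governs.

Yes — Sora's repair shop must enrol each employee in the state retirement plan.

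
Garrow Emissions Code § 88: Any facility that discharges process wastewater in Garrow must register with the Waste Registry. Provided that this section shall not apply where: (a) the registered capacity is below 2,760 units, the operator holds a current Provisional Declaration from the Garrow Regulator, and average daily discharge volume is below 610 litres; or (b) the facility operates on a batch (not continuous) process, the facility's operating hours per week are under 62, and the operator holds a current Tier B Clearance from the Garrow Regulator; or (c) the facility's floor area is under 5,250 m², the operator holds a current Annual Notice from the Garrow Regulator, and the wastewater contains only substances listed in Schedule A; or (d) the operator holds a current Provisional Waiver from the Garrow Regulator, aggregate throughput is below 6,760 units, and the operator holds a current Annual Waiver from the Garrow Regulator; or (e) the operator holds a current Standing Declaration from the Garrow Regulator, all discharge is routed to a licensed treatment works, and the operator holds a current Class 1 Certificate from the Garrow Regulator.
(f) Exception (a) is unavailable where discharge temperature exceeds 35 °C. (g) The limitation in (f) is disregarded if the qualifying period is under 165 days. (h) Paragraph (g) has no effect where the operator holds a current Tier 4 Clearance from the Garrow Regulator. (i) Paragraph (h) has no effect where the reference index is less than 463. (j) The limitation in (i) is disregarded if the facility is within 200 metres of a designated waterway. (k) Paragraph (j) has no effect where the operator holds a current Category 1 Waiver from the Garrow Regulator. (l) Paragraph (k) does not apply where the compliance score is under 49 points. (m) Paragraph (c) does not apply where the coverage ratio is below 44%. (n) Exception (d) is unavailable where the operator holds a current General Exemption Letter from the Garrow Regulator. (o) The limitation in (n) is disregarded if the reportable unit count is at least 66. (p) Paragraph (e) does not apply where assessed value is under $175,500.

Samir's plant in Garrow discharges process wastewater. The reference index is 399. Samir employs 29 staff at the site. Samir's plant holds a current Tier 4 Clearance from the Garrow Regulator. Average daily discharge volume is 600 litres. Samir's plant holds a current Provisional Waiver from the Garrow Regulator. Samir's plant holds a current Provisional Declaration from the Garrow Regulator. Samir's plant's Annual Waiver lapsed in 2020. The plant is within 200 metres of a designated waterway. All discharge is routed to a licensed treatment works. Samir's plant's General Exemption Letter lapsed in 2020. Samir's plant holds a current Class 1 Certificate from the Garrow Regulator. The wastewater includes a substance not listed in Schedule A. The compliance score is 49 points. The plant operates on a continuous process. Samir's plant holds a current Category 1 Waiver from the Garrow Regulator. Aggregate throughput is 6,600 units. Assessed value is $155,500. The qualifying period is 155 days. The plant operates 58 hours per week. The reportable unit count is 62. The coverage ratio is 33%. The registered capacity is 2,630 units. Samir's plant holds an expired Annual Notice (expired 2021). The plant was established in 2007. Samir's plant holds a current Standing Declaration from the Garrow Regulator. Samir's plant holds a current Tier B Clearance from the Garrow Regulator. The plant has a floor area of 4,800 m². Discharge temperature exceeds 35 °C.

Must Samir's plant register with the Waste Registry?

No — exception (a) applies; Samir's plant is not required to register with the Waste Registry.

All of (a)'s requirements are met (the registered capacity is 2,630 units, below the 2,760 units limit; a current Provisional Declaration is held; average daily discharge volume is 600 litres, below the 610 litres limit). Applying paragraphs (f)–(l): (f) operates (discharge temperature exceeds 35 °C), but is itself disapplied by (g): (g) is triggered — the qualifying period is 155 days, under the 165 days limit. (h) would limit (g) — a current Tier 4 Clearance is held — but (i) sets (h) aside: (i) operates against (h): the reference index is 399, less than the 463 limit. (j) is engaged (the plant is within 200 m of a designated waterway), but is set aside by (k): (k) is triggered — a current Category 1 Waiver is held. (l), which would lift (k), is not engaged — the compliance score is 49 points, not under 49 points. Exception (a) stands.
Exception (b) does not apply: the facility operates on a continuous process.
Exception (c) does not apply: there is no Annual Notice in force.
Exception (d) requires that the operator holds a current Annual Waiver from the Garrow Regulator; but there is no Annual Waiver in force, so (d) is unavailable.
Exception (e)'s conditions are all satisfied: a current Standing Declaration is held; discharge is routed to a licensed treatment works; a current Class 1 Certificate is held. But: (p) operates against (e): assessed value is $155,500, under the $175,500 limit. (e) is therefore removed.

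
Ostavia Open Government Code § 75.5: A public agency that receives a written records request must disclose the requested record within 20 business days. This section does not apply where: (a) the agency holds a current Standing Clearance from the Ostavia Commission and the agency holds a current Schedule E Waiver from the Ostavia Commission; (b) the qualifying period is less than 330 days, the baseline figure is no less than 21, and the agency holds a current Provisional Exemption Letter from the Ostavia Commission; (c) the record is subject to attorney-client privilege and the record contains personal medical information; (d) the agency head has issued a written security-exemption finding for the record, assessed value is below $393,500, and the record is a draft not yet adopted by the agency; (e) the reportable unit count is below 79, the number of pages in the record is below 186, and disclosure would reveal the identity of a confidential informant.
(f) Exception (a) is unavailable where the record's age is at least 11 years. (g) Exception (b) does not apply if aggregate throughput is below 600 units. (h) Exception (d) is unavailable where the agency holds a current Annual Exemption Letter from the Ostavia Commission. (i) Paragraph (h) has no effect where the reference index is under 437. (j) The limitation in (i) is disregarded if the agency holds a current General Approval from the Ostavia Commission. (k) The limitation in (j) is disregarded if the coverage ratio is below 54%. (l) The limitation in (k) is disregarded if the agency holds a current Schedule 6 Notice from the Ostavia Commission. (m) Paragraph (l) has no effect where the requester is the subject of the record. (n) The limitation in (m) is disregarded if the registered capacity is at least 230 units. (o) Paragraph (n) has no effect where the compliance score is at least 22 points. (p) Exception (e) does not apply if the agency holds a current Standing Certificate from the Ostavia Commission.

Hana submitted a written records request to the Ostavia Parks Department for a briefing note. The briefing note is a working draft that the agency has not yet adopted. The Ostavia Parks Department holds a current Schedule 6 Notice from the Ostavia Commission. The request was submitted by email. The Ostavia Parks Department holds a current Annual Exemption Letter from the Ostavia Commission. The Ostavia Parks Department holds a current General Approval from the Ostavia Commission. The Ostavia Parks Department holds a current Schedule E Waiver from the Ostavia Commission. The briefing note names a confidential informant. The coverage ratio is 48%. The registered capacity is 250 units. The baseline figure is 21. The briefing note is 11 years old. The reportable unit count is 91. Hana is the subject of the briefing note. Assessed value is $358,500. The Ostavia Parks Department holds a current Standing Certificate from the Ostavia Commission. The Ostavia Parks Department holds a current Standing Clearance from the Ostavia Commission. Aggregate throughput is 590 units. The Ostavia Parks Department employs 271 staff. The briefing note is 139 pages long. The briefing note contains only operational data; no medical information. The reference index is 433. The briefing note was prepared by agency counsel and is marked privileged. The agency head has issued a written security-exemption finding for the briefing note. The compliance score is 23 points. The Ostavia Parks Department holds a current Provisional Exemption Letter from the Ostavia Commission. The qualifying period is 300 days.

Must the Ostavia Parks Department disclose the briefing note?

Exception (a): a current Standing Clearance is held; a current Schedule E Waiver is held — every condition holds. But: (f) is engaged — the record's age is 11 years, meeting the 11 years threshold. (a) is therefore removed.
All of (b)'s requirements are met (the qualifying period is 300 days, less than the 330 days limit; the baseline figure is 21, meeting the 21 threshold; a current Provisional Exemption Letter is held). But applying paragraph (g): (g) operates against (b): aggregate throughput is 590 units, below the 600 units limit. So (b) is unavailable.
Exception (c) fails — the briefing note contains only operational data.
All of (d)'s requirements are met (a written security-exemption finding has been issued; assessed value is $358,500, below the $393,500 limit; the briefing note is an unadopted draft). Applying paragraphs (h)–(o): (h) is triggered (a current Annual Exemption Letter is held), but is itself disapplied by (i): (i) operates against (h): the reference index is 433, under the 437 limit. (j) applies (a current General Approval is held), but is displaced by (k): (k) operates against (j): the coverage ratio is 48%, below the 54% limit. (l) is engaged (a current Schedule 6 Notice is held), but yields to (m): (m) is triggered — Hana is the subject of the briefing note. (n) would limit (m) — the registered capacity is 250 units, meeting the 230 units threshold — but (o) sets (n) aside: (o) operates against (n): the compliance score is 23 points, meeting the 22 points threshold. (d) remains available.
Exception (e) requires that the reportable unit count is below 79; but the reportable unit count is 91, not below 79, so (e) is unavailable.

No — exception (d) applies; the Ostavia Parks Department is not required to disclose the briefing note.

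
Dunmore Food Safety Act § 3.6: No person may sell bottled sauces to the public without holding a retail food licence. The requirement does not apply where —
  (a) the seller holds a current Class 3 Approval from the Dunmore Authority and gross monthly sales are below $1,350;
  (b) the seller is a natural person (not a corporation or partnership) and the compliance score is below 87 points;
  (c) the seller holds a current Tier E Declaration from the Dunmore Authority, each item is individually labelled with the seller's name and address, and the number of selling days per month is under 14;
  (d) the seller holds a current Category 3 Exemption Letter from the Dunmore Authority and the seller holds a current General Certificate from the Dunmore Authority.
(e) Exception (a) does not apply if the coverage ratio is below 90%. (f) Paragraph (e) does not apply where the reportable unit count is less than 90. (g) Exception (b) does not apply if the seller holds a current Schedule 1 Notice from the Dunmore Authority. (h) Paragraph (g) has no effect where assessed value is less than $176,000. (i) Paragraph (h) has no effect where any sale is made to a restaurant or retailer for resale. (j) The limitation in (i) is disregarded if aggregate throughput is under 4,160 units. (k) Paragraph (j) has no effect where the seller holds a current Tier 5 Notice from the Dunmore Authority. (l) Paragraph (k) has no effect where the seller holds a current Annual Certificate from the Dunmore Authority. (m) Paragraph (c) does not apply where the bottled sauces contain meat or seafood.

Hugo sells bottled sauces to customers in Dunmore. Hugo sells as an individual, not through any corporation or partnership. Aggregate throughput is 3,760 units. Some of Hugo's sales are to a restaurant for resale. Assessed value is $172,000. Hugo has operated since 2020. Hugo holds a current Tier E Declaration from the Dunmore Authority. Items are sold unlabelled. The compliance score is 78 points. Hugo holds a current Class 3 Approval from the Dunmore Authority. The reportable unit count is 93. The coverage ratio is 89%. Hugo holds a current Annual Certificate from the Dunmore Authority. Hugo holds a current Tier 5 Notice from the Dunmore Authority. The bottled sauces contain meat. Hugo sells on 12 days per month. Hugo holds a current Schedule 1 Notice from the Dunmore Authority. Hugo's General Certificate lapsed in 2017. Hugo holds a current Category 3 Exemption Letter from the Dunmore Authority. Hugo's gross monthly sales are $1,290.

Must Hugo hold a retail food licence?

No — exception (b) applies; Hugo is not required to hold a retail food licence.

All of (a)'s requirements are met (a current Class 3 Approval is held; gross monthly sales are $1,290, below the $1,350 limit). However, paragraphs (e)–(f) must be considered: (e) operates against (a): the coverage ratio is 89%, below the 90% limit. (f), which would lift (e), is not engaged — the reportable unit count is 93, not less than 90. (a) is therefore removed.
Exception (b) is satisfied on its face — the seller is a natural person; the compliance score is 78 points, below the 87 points limit. As to paragraphs (g)–(l): (g) would limit (b) — a current Schedule 1 Notice is held — but (h) sets (g) aside: (h) is triggered — assessed value is $172,000, less than the $176,000 limit. (i) applies (some sales are to a restaurant for resale), but is overridden by (j): (j) operates against (i): aggregate throughput is 3,760 units, under the 4,160 units limit. (k) operates (a current Tier 5 Notice is held), but yields to (l): (l) is triggered — a current Annual Certificate is held. (b) remains available.
Exception (c) does not apply: items are sold unlabelled.
Exception (d) requires that the seller holds a current General Certificate from the Dunmore Authority; but there is no General Certificate in force, so (d) is unavailable.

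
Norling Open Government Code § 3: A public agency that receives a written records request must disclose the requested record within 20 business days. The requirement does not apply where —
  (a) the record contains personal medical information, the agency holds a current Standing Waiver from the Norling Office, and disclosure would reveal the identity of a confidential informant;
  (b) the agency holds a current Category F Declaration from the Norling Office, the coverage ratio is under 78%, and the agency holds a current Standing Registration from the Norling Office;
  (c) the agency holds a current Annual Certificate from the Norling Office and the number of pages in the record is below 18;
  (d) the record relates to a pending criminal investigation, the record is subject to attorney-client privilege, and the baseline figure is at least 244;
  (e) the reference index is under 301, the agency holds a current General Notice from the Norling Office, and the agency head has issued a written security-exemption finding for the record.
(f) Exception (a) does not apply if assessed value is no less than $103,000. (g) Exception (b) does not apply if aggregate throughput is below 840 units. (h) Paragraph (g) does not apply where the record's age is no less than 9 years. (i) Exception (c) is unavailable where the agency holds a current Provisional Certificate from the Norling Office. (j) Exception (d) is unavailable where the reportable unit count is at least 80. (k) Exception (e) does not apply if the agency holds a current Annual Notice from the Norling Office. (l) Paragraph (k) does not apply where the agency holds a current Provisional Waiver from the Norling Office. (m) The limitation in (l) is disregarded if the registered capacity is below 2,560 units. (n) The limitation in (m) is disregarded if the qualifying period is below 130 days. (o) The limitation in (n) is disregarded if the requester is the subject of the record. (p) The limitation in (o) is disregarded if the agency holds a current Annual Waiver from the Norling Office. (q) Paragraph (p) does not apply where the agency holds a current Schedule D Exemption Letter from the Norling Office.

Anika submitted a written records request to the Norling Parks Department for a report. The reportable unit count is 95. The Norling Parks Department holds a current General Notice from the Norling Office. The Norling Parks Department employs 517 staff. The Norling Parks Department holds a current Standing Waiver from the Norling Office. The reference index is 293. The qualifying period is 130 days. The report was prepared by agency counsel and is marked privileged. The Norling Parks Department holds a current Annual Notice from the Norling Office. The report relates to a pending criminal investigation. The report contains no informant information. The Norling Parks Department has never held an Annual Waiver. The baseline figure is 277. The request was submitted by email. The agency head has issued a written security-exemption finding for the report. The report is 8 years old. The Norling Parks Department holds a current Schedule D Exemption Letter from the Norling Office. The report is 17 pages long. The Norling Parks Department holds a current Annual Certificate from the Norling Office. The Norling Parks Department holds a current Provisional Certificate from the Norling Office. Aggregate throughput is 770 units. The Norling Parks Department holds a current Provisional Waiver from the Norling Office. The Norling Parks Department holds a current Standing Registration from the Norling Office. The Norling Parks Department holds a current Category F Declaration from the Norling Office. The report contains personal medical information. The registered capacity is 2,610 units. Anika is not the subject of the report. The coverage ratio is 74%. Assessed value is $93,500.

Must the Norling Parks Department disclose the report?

No — exception (e) applies; the Norling Parks Department is not required to disclose the report.

Exception (a) requires that disclosure would reveal the identity of a confidential informant; but the report contains no informant information, so (a) is unavailable.
Exception (b) is satisfied on its face — a current Category F Declaration is held; the coverage ratio is 74%, under the 78% limit; a current Standing Registration is held. But: (g) operates against (b): aggregate throughput is 770 units, below the 840 units limit. (h), which would lift (g), is not triggered — the record's age is 8 years, short of 9 years. So (b) is unavailable.
All of (c)'s requirements are met (a current Annual Certificate is held; the number of pages in the record is 17, below the 18 limit). However, paragraph (i) must be considered: (i) applies — a current Provisional Certificate is held. (c) is therefore removed.
Exception (d): the report relates to a pending investigation; the report is privileged; the baseline figure is 277, meeting the 244 threshold — every condition holds. Turning to paragraph (j): (j) is triggered — the reportable unit count is 95, meeting the 80 threshold. So (d) is unavailable.
Exception (e) is satisfied on its face — the reference index is 293, under the 301 limit; a current General Notice is held; a written security-exemption finding has been issued. Under paragraphs (k)–(q): (k) would limit (e) — a current Annual Notice is held — but (l) sets (k) aside: (l) operates against (k): a current Provisional Waiver is held. (m) is inapplicable (the registered capacity is 2,610 units, not below 2,560 units), so (l) stands. So (e) applies.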